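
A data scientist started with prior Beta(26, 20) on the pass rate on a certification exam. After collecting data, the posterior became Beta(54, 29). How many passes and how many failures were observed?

28 passes and 9 failures

Beta is conjugate to the binomial likelihood: posterior = Beta(a+s, b+f).
Match parameters: s=54−26=28, f=29−20=9.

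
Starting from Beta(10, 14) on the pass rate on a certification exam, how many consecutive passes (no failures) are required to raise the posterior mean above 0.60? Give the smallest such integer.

After k passes and 0 failures the posterior is Beta(10+k, 14), with mean (10+k)/(10+14+k).
Set (10+k)/(24+k) > 0.60 and solve: k > (0.60·24 − 10)/(1 − 0.60) = 11.000.
The smallest integer exceeding 11.000 is 12, and checking k=12: (22)/(36) = 0.6111 > 0.60.

k = 12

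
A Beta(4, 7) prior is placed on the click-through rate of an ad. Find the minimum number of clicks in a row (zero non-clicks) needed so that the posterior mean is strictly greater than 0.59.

k = 7

After k clicks and 0 non-clicks the posterior is Beta(4+k, 7), with mean (4+k)/(4+7+k).
Set (4+k)/(11+k) > 0.59 and solve: k > (0.59·11 − 4)/(1 − 0.59) = 6.073.
The smallest integer exceeding 6.073 is 7, and checking k=7: (11)/(18) = 0.6111 > 0.59.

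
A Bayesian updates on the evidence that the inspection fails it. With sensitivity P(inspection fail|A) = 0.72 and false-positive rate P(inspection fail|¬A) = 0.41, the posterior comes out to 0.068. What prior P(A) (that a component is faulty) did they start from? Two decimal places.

P(A) = 0.04

In odds form, posterior odds = prior odds × likelihood ratio, so prior odds = posterior odds ÷ LR.
Posterior odds = 0.068/(1−0.068) = 0.0730. LR = 0.72/0.41 = 1.7561.
Prior odds = 0.0730/1.7561 = 0.0416, so P(A) = 0.0416/(1+0.0416) ≈ 0.04.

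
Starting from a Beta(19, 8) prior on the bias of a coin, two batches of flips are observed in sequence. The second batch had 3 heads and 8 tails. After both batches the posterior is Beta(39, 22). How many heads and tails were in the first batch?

Sequential conjugate updates are equivalent to a single update on the pooled data, so total successes = posterior α − prior α and total failures = posterior β − prior β.
Total across both batches: 39−19=20 heads, 22−8=14 tails.
Subtract the second batch: 20−3=17 heads and 14−8=6 tails.

17 heads and 6 tails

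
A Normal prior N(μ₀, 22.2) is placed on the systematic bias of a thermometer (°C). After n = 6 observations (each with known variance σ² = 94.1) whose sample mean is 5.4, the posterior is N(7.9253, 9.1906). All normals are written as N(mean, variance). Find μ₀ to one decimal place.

μ₀ = 11.5

The posterior mean is a precision-weighted average: μ_n = (τ₀μ₀ + τ_data·x̄)/(τ₀+τ_data), with τ₀=1/σ₀² and τ_data=n/σ².
Here τ₀ = 1/22.2 = 0.045045 and τ_data = 6/94.1 = 0.063762, so τ_n = 0.108807.
Rearranging for μ₀: μ₀ = (μ_n·τ_n − τ_data·x̄)/τ₀ = (7.9253·0.108807 − 0.063762·5.4) / 0.045045 = 0.518013/0.045045 ≈ 11.5.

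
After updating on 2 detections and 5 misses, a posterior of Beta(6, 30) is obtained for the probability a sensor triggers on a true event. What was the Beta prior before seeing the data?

Beta(4, 25)

A Beta(α, β) prior with s successes and f failures in binomial data gives a Beta(α+s, β+f) posterior.
So α = 6 − 2 = 4 and β = 30 − 5 = 25.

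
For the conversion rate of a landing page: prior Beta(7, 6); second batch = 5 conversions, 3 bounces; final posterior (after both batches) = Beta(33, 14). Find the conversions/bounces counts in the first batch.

Because Beta–binomial updating is additive in the counts, the combined data contributed (α_post−α_prior, β_post−β_prior) successes and failures.
Total across both batches: 33−7=26 conversions, 14−6=8 bounces.
Subtract the second batch: 26−5=21 conversions and 8−3=5 bounces.

21 conversions and 5 bounces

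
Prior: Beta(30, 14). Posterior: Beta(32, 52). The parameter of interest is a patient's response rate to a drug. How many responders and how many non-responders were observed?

2 responders and 38 non-responders

A Beta(α, β) prior with s successes and f failures in binomial data gives a Beta(α+s, β+f) posterior.
Match parameters: s=32−30=2, f=52−14=38.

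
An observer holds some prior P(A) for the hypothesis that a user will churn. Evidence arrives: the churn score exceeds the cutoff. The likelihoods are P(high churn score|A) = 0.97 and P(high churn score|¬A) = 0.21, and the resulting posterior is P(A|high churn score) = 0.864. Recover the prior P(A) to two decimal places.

In odds form, posterior odds = prior odds × likelihood ratio, so prior odds = posterior odds ÷ LR.
Posterior odds = 0.864/(1−0.864) = 6.3529. LR = 0.97/0.21 = 4.6190.
Prior odds = 6.3529/4.6190 = 1.3754, so P(A) = 1.3754/(1+1.3754) ≈ 0.58.

P(A) = 0.58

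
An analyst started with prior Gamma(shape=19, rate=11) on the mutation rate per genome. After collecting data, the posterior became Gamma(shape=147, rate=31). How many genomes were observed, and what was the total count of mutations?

A Gamma(α, β) prior (rate parametrization) on a Poisson rate with n observations summing to S gives posterior Gamma(α+S, β+n).
Matching: Σxᵢ = 147 − 19 = 128 and n = 31 − 11 = 20.

n = 20 genomes with total 128 mutations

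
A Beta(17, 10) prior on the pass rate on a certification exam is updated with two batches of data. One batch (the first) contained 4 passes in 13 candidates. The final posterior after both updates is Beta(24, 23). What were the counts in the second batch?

Because Beta–binomial updating is additive in the counts, the combined data contributed (α_post−α_prior, β_post−β_prior) successes and failures.
Total across both batches: 24−17=7 passes, 23−10=13 failures.
Subtract the first batch: 7−4=3 passes and 13−9=4 failures.

3 passes and 4 failures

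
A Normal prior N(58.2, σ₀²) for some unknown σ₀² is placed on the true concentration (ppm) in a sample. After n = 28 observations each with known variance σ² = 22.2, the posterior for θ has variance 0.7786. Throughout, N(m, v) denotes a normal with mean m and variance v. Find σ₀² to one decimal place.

For the Normal–Normal model with known σ², precisions add: τ_n = τ₀ + n/σ².
So 1/σ₀² = 1/0.7786 − 28/22.2 = 1.284357 − 1.261261 = 0.023096.
Hence σ₀² = 1/0.023096 ≈ 43.3.

σ₀² = 43.3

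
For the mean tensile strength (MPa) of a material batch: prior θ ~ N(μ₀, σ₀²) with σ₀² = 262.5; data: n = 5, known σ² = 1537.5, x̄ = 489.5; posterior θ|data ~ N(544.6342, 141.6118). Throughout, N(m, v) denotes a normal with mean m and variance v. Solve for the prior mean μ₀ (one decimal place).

The posterior mean is a precision-weighted average: μ_n = (τ₀μ₀ + τ_data·x̄)/(τ₀+τ_data), with τ₀=1/σ₀² and τ_data=n/σ².
Here τ₀ = 1/262.5 = 0.003810 and τ_data = 5/1537.5 = 0.003252, so τ_n = 0.007062.
Rearranging for μ₀: μ₀ = (μ_n·τ_n − τ_data·x̄)/τ₀ = (544.6342·0.007062 − 0.003252·489.5) / 0.003810 = 2.254353/0.003810 ≈ 591.7.

μ₀ = 591.7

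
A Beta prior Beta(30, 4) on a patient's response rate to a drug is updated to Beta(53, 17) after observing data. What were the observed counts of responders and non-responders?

Under Beta–binomial conjugacy the posterior parameters are (a+s, b+f).
Match parameters: s=53−30=23, f=17−4=13.

23 responders and 13 non-responders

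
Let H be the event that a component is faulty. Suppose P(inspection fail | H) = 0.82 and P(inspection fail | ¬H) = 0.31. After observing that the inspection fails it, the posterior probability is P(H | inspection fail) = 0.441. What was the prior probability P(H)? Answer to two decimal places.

Bayes' rule in odds form gives O(H|E) = O(H)·[P(E|H)/P(E|¬H)], hence O(H) = O(H|E)/LR.
Posterior odds = 0.441/(1−0.441) = 0.7889. LR = 0.82/0.31 = 2.6452.
Prior odds = 0.7889/2.6452 = 0.2982, so P(H) = 0.2982/(1+0.2982) ≈ 0.23.

P(H) = 0.23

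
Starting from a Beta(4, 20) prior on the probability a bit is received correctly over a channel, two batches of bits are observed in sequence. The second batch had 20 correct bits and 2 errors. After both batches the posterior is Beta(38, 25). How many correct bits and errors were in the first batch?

14 correct bits and 3 errors

Because Beta–binomial updating is additive in the counts, the combined data contributed (α_post−α_prior, β_post−β_prior) successes and failures.
Total across both batches: 38−4=34 correct bits, 25−20=5 errors.
Subtract the second batch: 34−20=14 correct bits and 5−2=3 errors.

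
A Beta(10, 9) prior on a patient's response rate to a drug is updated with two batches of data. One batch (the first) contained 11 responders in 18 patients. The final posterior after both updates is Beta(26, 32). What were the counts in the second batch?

5 responders and 16 non-responders

Because Beta–binomial updating is additive in the counts, the combined data contributed (α_post−α_prior, β_post−β_prior) successes and failures.
Total across both batches: 26−10=16 responders, 32−9=23 non-responders.
Subtract the first batch: 16−11=5 responders and 23−7=16 non-responders.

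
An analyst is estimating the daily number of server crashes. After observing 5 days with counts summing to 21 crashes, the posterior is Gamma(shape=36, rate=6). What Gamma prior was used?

A Gamma(α, β) prior (rate parametrization) on a Poisson rate with n observations summing to S gives posterior Gamma(α+S, β+n).
So α = 36 − 21 = 15 and β = 6 − 5 = 1.

Gamma(shape=15, rate=1)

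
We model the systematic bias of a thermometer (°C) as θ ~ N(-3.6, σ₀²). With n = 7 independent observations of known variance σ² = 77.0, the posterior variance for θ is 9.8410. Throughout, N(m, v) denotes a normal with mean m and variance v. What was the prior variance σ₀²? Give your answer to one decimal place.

σ₀² = 93.4

Posterior precision equals prior precision plus data precision: 1/σ_n² = 1/σ₀² + n/σ².
So 1/σ₀² = 1/9.8410 − 7/77.0 = 0.101616 − 0.090909 = 0.010707.
Hence σ₀² = 1/0.010707 ≈ 93.4.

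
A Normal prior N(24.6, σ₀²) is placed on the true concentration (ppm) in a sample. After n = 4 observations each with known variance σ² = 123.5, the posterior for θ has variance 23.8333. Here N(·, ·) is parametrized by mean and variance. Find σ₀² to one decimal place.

σ₀² = 104.5

For the Normal–Normal model with known σ², precisions add: τ_n = τ₀ + n/σ².
So 1/σ₀² = 1/23.8333 − 4/123.5 = 0.041958 − 0.032389 = 0.009569.
Hence σ₀² = 1/0.009569 ≈ 104.5.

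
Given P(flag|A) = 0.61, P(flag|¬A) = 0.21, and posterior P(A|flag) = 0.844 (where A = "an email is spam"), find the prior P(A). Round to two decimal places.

P(A) = 0.65

Bayes' rule in odds form gives O(A|E) = O(A)·[P(E|A)/P(E|¬A)], hence O(A) = O(A|E)/LR.
Posterior odds = 0.844/(1−0.844) = 5.4103. LR = 0.61/0.21 = 2.9048.
Prior odds = 5.4103/2.9048 = 1.8625, so P(A) = 1.8625/(1+1.8625) ≈ 0.65.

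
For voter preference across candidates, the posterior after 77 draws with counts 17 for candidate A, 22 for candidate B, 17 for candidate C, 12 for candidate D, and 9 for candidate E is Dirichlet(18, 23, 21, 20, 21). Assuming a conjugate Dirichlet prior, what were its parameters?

For a Dirichlet(α) prior with multinomial counts c, the posterior is Dirichlet(α + c) componentwise.
Subtract each count from the matching posterior parameter: 18−17=1, 23−22=1, 21−17=4, 20−12=8, 21−9=12.

Dirichlet(1, 1, 4, 8, 12)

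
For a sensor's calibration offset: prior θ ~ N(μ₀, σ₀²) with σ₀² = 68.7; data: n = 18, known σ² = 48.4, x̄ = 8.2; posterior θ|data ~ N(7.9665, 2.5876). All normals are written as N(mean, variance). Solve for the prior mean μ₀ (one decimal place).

With known observation variance, the Normal–Normal posterior has precision τ_n = τ₀ + n/σ² and mean μ_n = (τ₀μ₀ + (n/σ²)x̄)/τ_n.
Here τ₀ = 1/68.7 = 0.014556 and τ_data = 18/48.4 = 0.371901, so τ_n = 0.386457.
Rearranging for μ₀: μ₀ = (μ_n·τ_n − τ_data·x̄)/τ₀ = (7.9665·0.386457 − 0.371901·8.2) / 0.014556 = 0.029121/0.014556 ≈ 2.0.

μ₀ = 2.0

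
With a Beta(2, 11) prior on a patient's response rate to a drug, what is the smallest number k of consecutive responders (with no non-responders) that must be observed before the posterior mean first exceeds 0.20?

After k responders and 0 non-responders the posterior is Beta(2+k, 11), with mean (2+k)/(2+11+k).
Set (2+k)/(13+k) > 0.20 and solve: k > (0.20·13 − 2)/(1 − 0.20) = 0.750.
The smallest integer exceeding 0.750 is 1, and checking k=1: (3)/(14) = 0.2143 > 0.20.

k = 1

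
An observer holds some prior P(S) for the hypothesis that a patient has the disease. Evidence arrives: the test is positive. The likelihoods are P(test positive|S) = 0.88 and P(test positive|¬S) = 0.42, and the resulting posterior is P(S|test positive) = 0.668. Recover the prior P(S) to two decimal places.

P(S) = 0.49

Bayes' rule in odds form gives O(S|E) = O(S)·[P(E|S)/P(E|¬S)], hence O(S) = O(S|E)/LR.
Posterior odds = 0.668/(1−0.668) = 2.0120. LR = 0.88/0.42 = 2.0952.
Prior odds = 2.0120/2.0952 = 0.9603, so P(S) = 0.9603/(1+0.9603) ≈ 0.49.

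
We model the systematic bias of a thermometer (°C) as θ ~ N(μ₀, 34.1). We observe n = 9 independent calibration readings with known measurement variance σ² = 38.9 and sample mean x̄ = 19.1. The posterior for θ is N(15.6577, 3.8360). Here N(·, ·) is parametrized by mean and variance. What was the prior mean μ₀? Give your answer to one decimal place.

With known observation variance, the Normal–Normal posterior has precision τ_n = τ₀ + n/σ² and mean μ_n = (τ₀μ₀ + (n/σ²)x̄)/τ_n.
Here τ₀ = 1/34.1 = 0.029326 and τ_data = 9/38.9 = 0.231362, so τ_n = 0.260688.
Rearranging for μ₀: μ₀ = (μ_n·τ_n − τ_data·x̄)/τ₀ = (15.6577·0.260688 − 0.231362·19.1) / 0.029326 = -0.337240/0.029326 ≈ -11.5.

μ₀ = -11.5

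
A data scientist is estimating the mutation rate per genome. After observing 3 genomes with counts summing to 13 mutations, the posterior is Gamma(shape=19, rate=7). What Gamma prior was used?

Gamma–Poisson conjugacy: posterior shape = α + Σxᵢ, posterior rate = β + n.
So α = 19 − 13 = 6 and β = 7 − 3 = 4.

Gamma(shape=6, rate=4)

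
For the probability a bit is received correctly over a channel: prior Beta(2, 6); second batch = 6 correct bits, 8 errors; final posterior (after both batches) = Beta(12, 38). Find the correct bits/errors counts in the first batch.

Because Beta–binomial updating is additive in the counts, the combined data contributed (α_post−α_prior, β_post−β_prior) successes and failures.
Total across both batches: 12−2=10 correct bits, 38−6=32 errors.
Subtract the second batch: 10−6=4 correct bits and 32−8=24 errors.

4 correct bits and 24 errors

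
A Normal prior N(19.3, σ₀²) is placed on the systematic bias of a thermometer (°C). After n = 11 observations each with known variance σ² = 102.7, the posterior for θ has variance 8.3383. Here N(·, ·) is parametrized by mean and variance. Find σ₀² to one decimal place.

For the Normal–Normal model with known σ², precisions add: τ_n = τ₀ + n/σ².
So 1/σ₀² = 1/8.3383 − 11/102.7 = 0.119929 − 0.107108 = 0.012821.
Hence σ₀² = 1/0.012821 ≈ 78.0.

σ₀² = 78.0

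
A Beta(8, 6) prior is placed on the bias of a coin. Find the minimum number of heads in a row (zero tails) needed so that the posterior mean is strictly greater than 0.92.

k = 62

After k heads and 0 tails the posterior is Beta(8+k, 6), with mean (8+k)/(8+6+k).
Set (8+k)/(14+k) > 0.92 and solve: k > (0.92·14 − 8)/(1 − 0.92) = 61.000.
The smallest integer exceeding 61.000 is 62.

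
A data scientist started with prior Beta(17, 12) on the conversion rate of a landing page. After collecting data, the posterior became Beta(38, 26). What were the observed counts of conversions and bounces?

21 conversions and 14 bounces

Beta is conjugate to the binomial likelihood: posterior = Beta(α+s, β+f).
So s = 38 − 17 = 21 and f = 26 − 12 = 14.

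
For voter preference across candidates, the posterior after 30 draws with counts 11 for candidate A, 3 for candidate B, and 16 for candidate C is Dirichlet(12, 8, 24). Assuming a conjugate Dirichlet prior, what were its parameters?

Dirichlet(1, 5, 8)

For a Dirichlet(α) prior with multinomial counts c, the posterior is Dirichlet(α + c) componentwise.
Subtract each count from the matching posterior parameter: 12−11=1, 8−3=5, 24−16=8.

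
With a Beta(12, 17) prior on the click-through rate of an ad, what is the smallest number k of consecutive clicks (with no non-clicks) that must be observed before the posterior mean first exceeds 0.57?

k = 11

After k clicks and 0 non-clicks the posterior is Beta(12+k, 17), with mean (12+k)/(12+17+k).
Set (12+k)/(29+k) > 0.57 and solve: k > (0.57·29 − 12)/(1 − 0.57) = 10.535.
The smallest integer exceeding 10.535 is 11, and checking k=11: (23)/(40) = 0.5750 > 0.57.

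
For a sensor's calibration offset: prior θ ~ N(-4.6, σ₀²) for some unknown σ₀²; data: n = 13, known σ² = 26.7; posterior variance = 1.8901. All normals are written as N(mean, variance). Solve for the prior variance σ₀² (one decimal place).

σ₀² = 23.7

For the Normal–Normal model with known σ², precisions add: τ_n = τ₀ + n/σ².
So 1/σ₀² = 1/1.8901 − 13/26.7 = 0.529073 − 0.486891 = 0.042182.
Hence σ₀² = 1/0.042182 ≈ 23.7.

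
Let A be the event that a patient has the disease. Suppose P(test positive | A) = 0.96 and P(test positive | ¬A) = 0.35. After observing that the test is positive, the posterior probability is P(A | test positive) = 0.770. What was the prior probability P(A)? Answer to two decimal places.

P(A) = 0.55

Bayes' rule in odds form gives O(A|E) = O(A)·[P(E|A)/P(E|¬A)], hence O(A) = O(A|E)/LR.
Posterior odds = 0.770/(1−0.770) = 3.3478. LR = 0.96/0.35 = 2.7429.
Prior odds = 3.3478/2.7429 = 1.2205, so P(A) = 1.2205/(1+1.2205) ≈ 0.55.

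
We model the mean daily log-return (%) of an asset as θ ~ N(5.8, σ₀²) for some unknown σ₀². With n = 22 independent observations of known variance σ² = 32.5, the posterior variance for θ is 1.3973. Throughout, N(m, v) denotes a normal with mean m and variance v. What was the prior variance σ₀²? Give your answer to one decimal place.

Posterior precision equals prior precision plus data precision: 1/σ_n² = 1/σ₀² + n/σ².
So 1/σ₀² = 1/1.3973 − 22/32.5 = 0.715666 − 0.676923 = 0.038743.
Hence σ₀² = 1/0.038743 ≈ 25.8.

σ₀² = 25.8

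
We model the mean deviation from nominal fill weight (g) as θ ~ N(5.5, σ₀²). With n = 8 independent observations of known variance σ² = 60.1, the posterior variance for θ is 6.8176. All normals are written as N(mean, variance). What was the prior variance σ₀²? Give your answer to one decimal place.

σ₀² = 73.7

Posterior precision equals prior precision plus data precision: 1/σ_n² = 1/σ₀² + n/σ².
So 1/σ₀² = 1/6.8176 − 8/60.1 = 0.146679 − 0.133111 = 0.013568.
Hence σ₀² = 1/0.013568 ≈ 73.7.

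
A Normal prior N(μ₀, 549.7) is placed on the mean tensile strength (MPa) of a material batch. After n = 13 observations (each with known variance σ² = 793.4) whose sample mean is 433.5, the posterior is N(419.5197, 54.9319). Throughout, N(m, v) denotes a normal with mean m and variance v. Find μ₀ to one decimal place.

With known observation variance, the Normal–Normal posterior has precision τ_n = τ₀ + n/σ² and mean μ_n = (τ₀μ₀ + (n/σ²)x̄)/τ_n.
Here τ₀ = 1/549.7 = 0.001819 and τ_data = 13/793.4 = 0.016385, so τ_n = 0.018204.
Rearranging for μ₀: μ₀ = (μ_n·τ_n − τ_data·x̄)/τ₀ = (419.5197·0.018204 − 0.016385·433.5) / 0.001819 = 0.534039/0.001819 ≈ 293.6.

μ₀ = 293.6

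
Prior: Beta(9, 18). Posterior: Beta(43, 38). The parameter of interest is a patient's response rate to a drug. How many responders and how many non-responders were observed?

Beta is conjugate to the binomial likelihood: posterior = Beta(α+s, β+f).
So s = 43 − 9 = 34 and f = 38 − 18 = 20.

34 responders and 20 non-responders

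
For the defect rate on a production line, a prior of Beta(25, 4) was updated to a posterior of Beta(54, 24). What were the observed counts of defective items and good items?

Beta is conjugate to the binomial likelihood: posterior = Beta(a+s, b+f).
Match parameters: s=54−25=29, f=24−4=20.

29 defective items and 20 good items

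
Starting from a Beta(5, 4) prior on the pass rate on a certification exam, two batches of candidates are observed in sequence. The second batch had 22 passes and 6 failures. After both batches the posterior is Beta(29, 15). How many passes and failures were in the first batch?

Sequential conjugate updates are equivalent to a single update on the pooled data, so total successes = posterior α − prior α and total failures = posterior β − prior β.
Total across both batches: 29−5=24 passes, 15−4=11 failures.
Subtract the second batch: 24−22=2 passes and 11−6=5 failures.

2 passes and 5 failures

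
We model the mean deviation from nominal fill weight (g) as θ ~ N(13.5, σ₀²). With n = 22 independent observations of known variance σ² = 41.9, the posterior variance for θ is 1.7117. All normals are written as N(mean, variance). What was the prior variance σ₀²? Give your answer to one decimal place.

σ₀² = 16.9

For the Normal–Normal model with known σ², precisions add: τ_n = τ₀ + n/σ².
So 1/σ₀² = 1/1.7117 − 22/41.9 = 0.584215 − 0.525060 = 0.059155.
Hence σ₀² = 1/0.059155 ≈ 16.9.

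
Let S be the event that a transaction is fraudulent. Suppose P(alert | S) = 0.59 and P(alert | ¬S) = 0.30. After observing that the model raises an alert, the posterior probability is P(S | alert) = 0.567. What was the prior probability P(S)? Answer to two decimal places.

P(S) = 0.40

In odds form, posterior odds = prior odds × likelihood ratio, so prior odds = posterior odds ÷ LR.
Posterior odds = 0.567/(1−0.567) = 1.3095. LR = 0.59/0.30 = 1.9667.
Prior odds = 1.3095/1.9667 = 0.6658, so P(S) = 0.6658/(1+0.6658) ≈ 0.40.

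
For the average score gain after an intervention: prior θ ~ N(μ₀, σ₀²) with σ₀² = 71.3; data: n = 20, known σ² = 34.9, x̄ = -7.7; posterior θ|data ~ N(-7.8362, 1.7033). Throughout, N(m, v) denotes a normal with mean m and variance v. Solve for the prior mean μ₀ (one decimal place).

The posterior mean is a precision-weighted average: μ_n = (τ₀μ₀ + τ_data·x̄)/(τ₀+τ_data), with τ₀=1/σ₀² and τ_data=n/σ².
Here τ₀ = 1/71.3 = 0.014025 and τ_data = 20/34.9 = 0.573066, so τ_n = 0.587091.
Rearranging for μ₀: μ₀ = (μ_n·τ_n − τ_data·x̄)/τ₀ = (-7.8362·0.587091 − 0.573066·-7.7) / 0.014025 = -0.187954/0.014025 ≈ -13.4.

μ₀ = -13.4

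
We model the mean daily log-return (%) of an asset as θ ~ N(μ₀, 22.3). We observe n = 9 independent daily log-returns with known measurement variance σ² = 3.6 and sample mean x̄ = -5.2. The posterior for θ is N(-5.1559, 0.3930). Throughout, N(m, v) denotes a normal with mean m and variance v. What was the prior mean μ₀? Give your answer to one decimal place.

With known observation variance, the Normal–Normal posterior has precision τ_n = τ₀ + n/σ² and mean μ_n = (τ₀μ₀ + (n/σ²)x̄)/τ_n.
Here τ₀ = 1/22.3 = 0.044843 and τ_data = 9/3.6 = 2.500000, so τ_n = 2.544843.
Rearranging for μ₀: μ₀ = (μ_n·τ_n − τ_data·x̄)/τ₀ = (-5.1559·2.544843 − 2.500000·-5.2) / 0.044843 = -0.120956/0.044843 ≈ -2.7.

μ₀ = -2.7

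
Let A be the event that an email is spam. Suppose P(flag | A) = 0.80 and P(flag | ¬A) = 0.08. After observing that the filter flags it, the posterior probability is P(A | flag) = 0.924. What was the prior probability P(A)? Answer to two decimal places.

In odds form, posterior odds = prior odds × likelihood ratio, so prior odds = posterior odds ÷ LR.
Posterior odds = 0.924/(1−0.924) = 12.1579. LR = 0.80/0.08 = 10.0000.
Prior odds = 12.1579/10.0000 = 1.2158, so P(A) = 1.2158/(1+1.2158) ≈ 0.55.

P(A) = 0.55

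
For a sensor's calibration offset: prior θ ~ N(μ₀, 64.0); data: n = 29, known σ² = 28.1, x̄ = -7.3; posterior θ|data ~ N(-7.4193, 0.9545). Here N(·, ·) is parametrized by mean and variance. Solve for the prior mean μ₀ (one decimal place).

With known observation variance, the Normal–Normal posterior has precision τ_n = τ₀ + n/σ² and mean μ_n = (τ₀μ₀ + (n/σ²)x̄)/τ_n.
Here τ₀ = 1/64.0 = 0.015625 and τ_data = 29/28.1 = 1.032028, so τ_n = 1.047653.
Rearranging for μ₀: μ₀ = (μ_n·τ_n − τ_data·x̄)/τ₀ = (-7.4193·1.047653 − 1.032028·-7.3) / 0.015625 = -0.239048/0.015625 ≈ -15.3.

μ₀ = -15.3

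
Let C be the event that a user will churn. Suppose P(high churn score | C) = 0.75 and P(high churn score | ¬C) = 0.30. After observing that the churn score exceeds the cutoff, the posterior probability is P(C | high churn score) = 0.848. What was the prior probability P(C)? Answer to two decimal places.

P(C) = 0.69

In odds form, posterior odds = prior odds × likelihood ratio, so prior odds = posterior odds ÷ LR.
Posterior odds = 0.848/(1−0.848) = 5.5789. LR = 0.75/0.30 = 2.5000.
Prior odds = 5.5789/2.5000 = 2.2316, so P(C) = 2.2316/(1+2.2316) ≈ 0.69.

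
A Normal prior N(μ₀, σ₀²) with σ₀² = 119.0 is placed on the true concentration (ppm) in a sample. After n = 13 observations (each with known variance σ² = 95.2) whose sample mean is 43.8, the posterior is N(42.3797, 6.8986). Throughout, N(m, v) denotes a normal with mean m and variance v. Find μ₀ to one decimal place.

μ₀ = 19.3

The posterior mean is a precision-weighted average: μ_n = (τ₀μ₀ + τ_data·x̄)/(τ₀+τ_data), with τ₀=1/σ₀² and τ_data=n/σ².
Here τ₀ = 1/119.0 = 0.008403 and τ_data = 13/95.2 = 0.136555, so τ_n = 0.144958.
Rearranging for μ₀: μ₀ = (μ_n·τ_n − τ_data·x̄)/τ₀ = (42.3797·0.144958 − 0.136555·43.8) / 0.008403 = 0.162168/0.008403 ≈ 19.3.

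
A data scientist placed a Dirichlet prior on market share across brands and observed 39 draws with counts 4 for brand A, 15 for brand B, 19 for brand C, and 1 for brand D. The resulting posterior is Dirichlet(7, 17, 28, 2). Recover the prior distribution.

For a Dirichlet(α) prior with multinomial counts c, the posterior is Dirichlet(α + c) componentwise.
Subtract each count from the matching posterior parameter: 7−4=3, 17−15=2, 28−19=9, 2−1=1.

Dirichlet(3, 2, 9, 1)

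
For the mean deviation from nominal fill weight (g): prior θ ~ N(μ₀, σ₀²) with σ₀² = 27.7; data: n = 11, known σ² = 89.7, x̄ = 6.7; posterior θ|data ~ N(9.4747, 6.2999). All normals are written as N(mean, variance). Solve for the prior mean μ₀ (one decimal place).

μ₀ = 18.9

With known observation variance, the Normal–Normal posterior has precision τ_n = τ₀ + n/σ² and mean μ_n = (τ₀μ₀ + (n/σ²)x̄)/τ_n.
Here τ₀ = 1/27.7 = 0.036101 and τ_data = 11/89.7 = 0.122631, so τ_n = 0.158732.
Rearranging for μ₀: μ₀ = (μ_n·τ_n − τ_data·x̄)/τ₀ = (9.4747·0.158732 − 0.122631·6.7) / 0.036101 = 0.682310/0.036101 ≈ 18.9.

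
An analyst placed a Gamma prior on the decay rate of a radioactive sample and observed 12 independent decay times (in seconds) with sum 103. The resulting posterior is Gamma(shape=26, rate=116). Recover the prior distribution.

Gamma–exponential conjugacy: posterior shape = α + n, posterior rate = β + Σtᵢ.
So α = 26 − 12 = 14 and β = 116 − 103 = 13.

Gamma(shape=14, rate=13)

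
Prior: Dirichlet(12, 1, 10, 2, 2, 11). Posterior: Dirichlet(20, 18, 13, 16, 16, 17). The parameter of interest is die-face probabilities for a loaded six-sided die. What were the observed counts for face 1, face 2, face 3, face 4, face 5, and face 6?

counts (8, 17, 3, 14, 14, 6)

For a Dirichlet(α) prior with multinomial counts c, the posterior is Dirichlet(α + c) componentwise.
Counts are posterior − prior componentwise: 20−12=8, 18−1=17, 13−10=3, 16−2=14, 16−2=14, 17−11=6.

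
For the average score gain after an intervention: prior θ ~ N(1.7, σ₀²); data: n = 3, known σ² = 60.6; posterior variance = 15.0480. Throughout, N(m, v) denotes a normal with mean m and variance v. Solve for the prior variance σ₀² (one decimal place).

For the Normal–Normal model with known σ², precisions add: τ_n = τ₀ + n/σ².
So 1/σ₀² = 1/15.0480 − 3/60.6 = 0.066454 − 0.049505 = 0.016949.
Hence σ₀² = 1/0.016949 ≈ 59.0.

σ₀² = 59.0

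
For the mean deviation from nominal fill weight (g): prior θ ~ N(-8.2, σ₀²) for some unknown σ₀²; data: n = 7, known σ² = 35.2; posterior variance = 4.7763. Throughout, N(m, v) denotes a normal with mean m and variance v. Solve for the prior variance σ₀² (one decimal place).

σ₀² = 95.2

For the Normal–Normal model with known σ², precisions add: τ_n = τ₀ + n/σ².
So 1/σ₀² = 1/4.7763 − 7/35.2 = 0.209367 − 0.198864 = 0.010503.
Hence σ₀² = 1/0.010503 ≈ 95.2.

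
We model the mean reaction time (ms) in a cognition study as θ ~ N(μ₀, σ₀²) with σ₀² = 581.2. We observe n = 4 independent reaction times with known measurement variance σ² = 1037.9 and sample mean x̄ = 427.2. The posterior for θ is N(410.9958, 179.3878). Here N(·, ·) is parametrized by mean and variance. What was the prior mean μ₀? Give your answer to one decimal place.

μ₀ = 374.7

The posterior mean is a precision-weighted average: μ_n = (τ₀μ₀ + τ_data·x̄)/(τ₀+τ_data), with τ₀=1/σ₀² and τ_data=n/σ².
Here τ₀ = 1/581.2 = 0.001721 and τ_data = 4/1037.9 = 0.003854, so τ_n = 0.005575.
Rearranging for μ₀: μ₀ = (μ_n·τ_n − τ_data·x̄)/τ₀ = (410.9958·0.005575 − 0.003854·427.2) / 0.001721 = 0.644873/0.001721 ≈ 374.7.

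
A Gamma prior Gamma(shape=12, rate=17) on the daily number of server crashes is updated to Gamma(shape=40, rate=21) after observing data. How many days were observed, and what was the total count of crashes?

n = 4 days with total 28 crashes

A Gamma(α, β) prior (rate parametrization) on a Poisson rate with n observations summing to S gives posterior Gamma(α+S, β+n).
Matching: Σxᵢ = 40 − 12 = 28 and n = 21 − 17 = 4.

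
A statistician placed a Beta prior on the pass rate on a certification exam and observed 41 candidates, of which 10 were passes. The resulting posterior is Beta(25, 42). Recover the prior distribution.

Under Beta–binomial conjugacy the posterior parameters are (α+s, β+f).
Subtract the data counts: 25−10=15, 42−31=11.

Beta(15, 11)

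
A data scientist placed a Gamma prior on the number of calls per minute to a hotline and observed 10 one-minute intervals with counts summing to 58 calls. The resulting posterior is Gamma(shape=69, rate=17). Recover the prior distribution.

Gamma(shape=11, rate=7)

Gamma–Poisson conjugacy: posterior shape = α + Σxᵢ, posterior rate = β + n.
So α = 69 − 58 = 11 and β = 17 − 10 = 7.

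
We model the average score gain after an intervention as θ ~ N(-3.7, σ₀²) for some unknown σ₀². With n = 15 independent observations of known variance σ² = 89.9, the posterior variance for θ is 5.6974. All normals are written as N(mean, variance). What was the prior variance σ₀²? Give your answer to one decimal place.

For the Normal–Normal model with known σ², precisions add: τ_n = τ₀ + n/σ².
So 1/σ₀² = 1/5.6974 − 15/89.9 = 0.175519 − 0.166852 = 0.008667.
Hence σ₀² = 1/0.008667 ≈ 115.4.

σ₀² = 115.4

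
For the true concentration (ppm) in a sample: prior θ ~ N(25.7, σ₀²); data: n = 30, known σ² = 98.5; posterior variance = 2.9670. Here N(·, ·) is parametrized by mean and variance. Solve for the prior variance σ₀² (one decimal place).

For the Normal–Normal model with known σ², precisions add: τ_n = τ₀ + n/σ².
So 1/σ₀² = 1/2.9670 − 30/98.5 = 0.337041 − 0.304569 = 0.032472.
Hence σ₀² = 1/0.032472 ≈ 30.8.

σ₀² = 30.8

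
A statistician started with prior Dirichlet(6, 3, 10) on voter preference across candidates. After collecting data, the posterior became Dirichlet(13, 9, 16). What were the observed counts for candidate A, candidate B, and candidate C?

counts (7, 6, 6)

For a Dirichlet(α) prior with multinomial counts c, the posterior is Dirichlet(α + c) componentwise.
Counts are posterior − prior componentwise: 13−6=7, 9−3=6, 16−10=6.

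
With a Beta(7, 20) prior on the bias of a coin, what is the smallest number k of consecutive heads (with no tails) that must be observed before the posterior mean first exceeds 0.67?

After k heads and 0 tails the posterior is Beta(7+k, 20), with mean (7+k)/(7+20+k).
Set (7+k)/(27+k) > 0.67 and solve: k > (0.67·27 − 7)/(1 − 0.67) = 33.606.
The smallest integer exceeding 33.606 is 34, and checking k=34: (41)/(61) = 0.6721 > 0.67.

k = 34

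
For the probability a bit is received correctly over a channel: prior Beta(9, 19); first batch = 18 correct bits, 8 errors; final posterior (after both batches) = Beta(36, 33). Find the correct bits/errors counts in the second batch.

9 correct bits and 6 errors

Because Beta–binomial updating is additive in the counts, the combined data contributed (α_post−α_prior, β_post−β_prior) successes and failures.
Total across both batches: 36−9=27 correct bits, 33−19=14 errors.
Subtract the first batch: 27−18=9 correct bits and 14−8=6 errors.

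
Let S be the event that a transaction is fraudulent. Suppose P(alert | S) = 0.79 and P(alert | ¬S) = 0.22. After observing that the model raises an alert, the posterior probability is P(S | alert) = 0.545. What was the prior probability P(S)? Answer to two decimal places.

P(S) = 0.25

Bayes' rule in odds form gives O(S|E) = O(S)·[P(E|S)/P(E|¬S)], hence O(S) = O(S|E)/LR.
Posterior odds = 0.545/(1−0.545) = 1.1978. LR = 0.79/0.22 = 3.5909.
Prior odds = 1.1978/3.5909 = 0.3336, so P(S) = 0.3336/(1+0.3336) ≈ 0.25.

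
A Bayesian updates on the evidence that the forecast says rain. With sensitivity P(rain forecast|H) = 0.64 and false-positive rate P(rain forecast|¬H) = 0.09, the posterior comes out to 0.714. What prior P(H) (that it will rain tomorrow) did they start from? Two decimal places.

P(H) = 0.26

Bayes' rule in odds form gives O(H|E) = O(H)·[P(E|H)/P(E|¬H)], hence O(H) = O(H|E)/LR.
Posterior odds = 0.714/(1−0.714) = 2.4965. LR = 0.64/0.09 = 7.1111.
Prior odds = 2.4965/7.1111 = 0.3511, so P(H) = 0.3511/(1+0.3511) ≈ 0.26.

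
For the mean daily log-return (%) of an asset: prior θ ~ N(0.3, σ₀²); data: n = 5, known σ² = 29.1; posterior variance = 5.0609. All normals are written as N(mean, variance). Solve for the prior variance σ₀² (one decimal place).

σ₀² = 38.8

Posterior precision equals prior precision plus data precision: 1/σ_n² = 1/σ₀² + n/σ².
So 1/σ₀² = 1/5.0609 − 5/29.1 = 0.197593 − 0.171821 = 0.025772.
Hence σ₀² = 1/0.025772 ≈ 38.8.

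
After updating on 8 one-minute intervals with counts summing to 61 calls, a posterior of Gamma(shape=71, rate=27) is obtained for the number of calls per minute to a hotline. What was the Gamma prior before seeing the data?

Gamma–Poisson conjugacy: posterior shape = α + Σxᵢ, posterior rate = β + n.
So α = 71 − 61 = 10 and β = 27 − 8 = 19.

Gamma(shape=10, rate=19)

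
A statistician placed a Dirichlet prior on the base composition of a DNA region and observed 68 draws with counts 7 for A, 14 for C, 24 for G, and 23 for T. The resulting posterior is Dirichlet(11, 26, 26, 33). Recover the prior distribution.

Dirichlet(4, 12, 2, 10)

For a Dirichlet(α) prior with multinomial counts c, the posterior is Dirichlet(α + c) componentwise.
Subtract each count from the matching posterior parameter: 11−7=4, 26−14=12, 26−24=2, 33−23=10.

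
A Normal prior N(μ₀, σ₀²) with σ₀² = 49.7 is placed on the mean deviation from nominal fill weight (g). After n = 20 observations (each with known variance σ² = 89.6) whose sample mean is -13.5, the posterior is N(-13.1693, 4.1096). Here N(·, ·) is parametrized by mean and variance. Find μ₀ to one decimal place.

μ₀ = -9.5

The posterior mean is a precision-weighted average: μ_n = (τ₀μ₀ + τ_data·x̄)/(τ₀+τ_data), with τ₀=1/σ₀² and τ_data=n/σ².
Here τ₀ = 1/49.7 = 0.020121 and τ_data = 20/89.6 = 0.223214, so τ_n = 0.243335.
Rearranging for μ₀: μ₀ = (μ_n·τ_n − τ_data·x̄)/τ₀ = (-13.1693·0.243335 − 0.223214·-13.5) / 0.020121 = -0.191163/0.020121 ≈ -9.5.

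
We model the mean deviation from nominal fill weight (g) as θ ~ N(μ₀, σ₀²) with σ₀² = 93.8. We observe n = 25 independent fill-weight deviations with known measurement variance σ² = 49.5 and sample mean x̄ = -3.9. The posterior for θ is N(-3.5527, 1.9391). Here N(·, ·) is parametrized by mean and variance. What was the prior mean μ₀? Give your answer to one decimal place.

With known observation variance, the Normal–Normal posterior has precision τ_n = τ₀ + n/σ² and mean μ_n = (τ₀μ₀ + (n/σ²)x̄)/τ_n.
Here τ₀ = 1/93.8 = 0.010661 and τ_data = 25/49.5 = 0.505051, so τ_n = 0.515712.
Rearranging for μ₀: μ₀ = (μ_n·τ_n − τ_data·x̄)/τ₀ = (-3.5527·0.515712 − 0.505051·-3.9) / 0.010661 = 0.137529/0.010661 ≈ 12.9.

μ₀ = 12.9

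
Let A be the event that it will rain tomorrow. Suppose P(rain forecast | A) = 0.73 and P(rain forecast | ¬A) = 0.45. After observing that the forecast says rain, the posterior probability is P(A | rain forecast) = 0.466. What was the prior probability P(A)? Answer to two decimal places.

P(A) = 0.35

Bayes' rule in odds form gives O(A|E) = O(A)·[P(E|A)/P(E|¬A)], hence O(A) = O(A|E)/LR.
Posterior odds = 0.466/(1−0.466) = 0.8727. LR = 0.73/0.45 = 1.6222.
Prior odds = 0.8727/1.6222 = 0.5380, so P(A) = 0.5380/(1+0.5380) ≈ 0.35.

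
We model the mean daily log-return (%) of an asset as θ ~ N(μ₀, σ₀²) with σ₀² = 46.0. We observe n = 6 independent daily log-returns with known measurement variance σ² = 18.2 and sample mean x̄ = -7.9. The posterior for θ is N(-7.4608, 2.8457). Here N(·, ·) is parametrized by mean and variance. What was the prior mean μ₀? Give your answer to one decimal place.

The posterior mean is a precision-weighted average: μ_n = (τ₀μ₀ + τ_data·x̄)/(τ₀+τ_data), with τ₀=1/σ₀² and τ_data=n/σ².
Here τ₀ = 1/46.0 = 0.021739 and τ_data = 6/18.2 = 0.329670, so τ_n = 0.351409.
Rearranging for μ₀: μ₀ = (μ_n·τ_n − τ_data·x̄)/τ₀ = (-7.4608·0.351409 − 0.329670·-7.9) / 0.021739 = -0.017399/0.021739 ≈ -0.8.

μ₀ = -0.8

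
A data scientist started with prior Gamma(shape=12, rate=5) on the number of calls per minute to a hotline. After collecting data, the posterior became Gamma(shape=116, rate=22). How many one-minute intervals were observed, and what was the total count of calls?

n = 17 one-minute intervals with total 104 calls

Gamma–Poisson conjugacy: posterior shape = α + Σxᵢ, posterior rate = β + n.
Matching: Σxᵢ = 116 − 12 = 104 and n = 22 − 5 = 17.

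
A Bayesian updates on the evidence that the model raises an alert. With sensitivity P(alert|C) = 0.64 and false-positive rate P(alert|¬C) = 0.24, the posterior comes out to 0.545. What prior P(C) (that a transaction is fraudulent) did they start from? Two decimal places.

P(C) = 0.31

Bayes' rule in odds form gives O(C|E) = O(C)·[P(E|C)/P(E|¬C)], hence O(C) = O(C|E)/LR.
Posterior odds = 0.545/(1−0.545) = 1.1978. LR = 0.64/0.24 = 2.6667.
Prior odds = 1.1978/2.6667 = 0.4492, so P(C) = 0.4492/(1+0.4492) ≈ 0.31.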